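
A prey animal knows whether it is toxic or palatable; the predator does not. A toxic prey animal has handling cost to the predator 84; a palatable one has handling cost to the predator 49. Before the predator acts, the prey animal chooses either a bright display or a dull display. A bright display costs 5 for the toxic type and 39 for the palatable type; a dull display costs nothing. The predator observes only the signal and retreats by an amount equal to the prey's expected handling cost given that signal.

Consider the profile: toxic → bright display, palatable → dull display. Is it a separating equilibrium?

Yes

Under separation the predator infers type exactly: bright display → toxic (pays 84), dull display → palatable (pays 49).
Toxic: bright display gives 84 − 5 = 79; dull display gives 49 − 0 = 49. No deviation. ✓
Palatable: dull display gives 49 − 0 = 49; bright display gives 84 − 39 = 45. No deviation. ✓
Neither type gains from mimicking the other.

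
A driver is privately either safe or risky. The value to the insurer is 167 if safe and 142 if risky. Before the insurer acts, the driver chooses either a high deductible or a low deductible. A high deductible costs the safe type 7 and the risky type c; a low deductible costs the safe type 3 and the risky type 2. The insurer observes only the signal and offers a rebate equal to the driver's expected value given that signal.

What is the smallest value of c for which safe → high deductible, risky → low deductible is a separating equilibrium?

Under separation: high deductible → safe (pays 167); low deductible → risky (pays 142).
Safe: 167 − 7 = 160 ≥ 142 − 3 = 139. Holds regardless of c. ✓
Risky: 142 − 2 ≥ 167 − c, so c ≥ 167 − 140 = 27.

27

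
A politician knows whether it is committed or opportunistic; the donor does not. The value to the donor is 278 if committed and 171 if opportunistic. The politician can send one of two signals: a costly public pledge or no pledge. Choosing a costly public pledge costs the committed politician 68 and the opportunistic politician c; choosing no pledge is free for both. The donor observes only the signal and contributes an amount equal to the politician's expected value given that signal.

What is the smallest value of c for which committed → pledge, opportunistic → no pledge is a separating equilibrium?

Under separation: pledge → committed (pays 278); no pledge → opportunistic (pays 171).
Committed: 278 − 68 = 210 ≥ 171 − 0 = 171. Holds regardless of c. ✓
Opportunistic: 171 − 0 ≥ 278 − c, so c ≥ 278 − 171 = 107.

107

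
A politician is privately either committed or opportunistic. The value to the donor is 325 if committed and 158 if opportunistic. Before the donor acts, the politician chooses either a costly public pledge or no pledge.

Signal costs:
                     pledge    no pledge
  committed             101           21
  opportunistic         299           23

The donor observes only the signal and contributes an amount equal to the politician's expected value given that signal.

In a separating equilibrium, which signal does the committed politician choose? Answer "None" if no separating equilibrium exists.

Try committed → pledge, opportunistic → no pledge:
  If types separate, pledge earns payment 325 and no pledge earns 158.
  Committed: pledge gives 325 − 101 = 224; no pledge gives 158 − 21 = 137. No deviation. ✓
  Opportunistic: no pledge gives 158 − 23 = 135; pledge gives 325 − 299 = 26. No deviation. ✓
Both hold — the committed type sends pledge.

pledge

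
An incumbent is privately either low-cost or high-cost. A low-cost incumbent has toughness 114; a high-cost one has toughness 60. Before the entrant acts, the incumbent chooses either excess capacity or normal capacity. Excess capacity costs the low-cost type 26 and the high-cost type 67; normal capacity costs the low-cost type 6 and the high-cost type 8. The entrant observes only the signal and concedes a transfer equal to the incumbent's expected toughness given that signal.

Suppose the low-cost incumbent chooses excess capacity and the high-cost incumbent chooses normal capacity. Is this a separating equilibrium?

Under separation the entrant infers type exactly: excess capacity → low-cost (pays 114), normal capacity → high-cost (pays 60).
Low-cost: excess capacity gives 114 − 26 = 88; normal capacity gives 60 − 6 = 54. No deviation. ✓
High-cost: normal capacity gives 60 − 8 = 52; excess capacity gives 114 − 67 = 47. No deviation. ✓
Both incentive constraints hold.

Yes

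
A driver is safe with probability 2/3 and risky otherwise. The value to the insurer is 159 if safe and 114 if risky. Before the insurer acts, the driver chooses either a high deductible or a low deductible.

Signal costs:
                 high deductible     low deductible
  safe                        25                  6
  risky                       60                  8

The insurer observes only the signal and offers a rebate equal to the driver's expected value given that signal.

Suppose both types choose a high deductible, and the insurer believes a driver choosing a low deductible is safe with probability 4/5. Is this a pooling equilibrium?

No

At the pooled signal (high deductible) the insurer holds the prior 2/3 and pays 2/3·159 + 1/3·114 = 144. Off-path (low deductible) belief 4/5 gives 4/5·159 + 1/5·114 = 150.
Safe: high deductible gives 144 − 25 = 119; low deductible gives 150 − 6 = 144. Deviates. ✗
Risky: high deductible gives 144 − 60 = 84; low deductible gives 150 − 8 = 142. Deviates. ✗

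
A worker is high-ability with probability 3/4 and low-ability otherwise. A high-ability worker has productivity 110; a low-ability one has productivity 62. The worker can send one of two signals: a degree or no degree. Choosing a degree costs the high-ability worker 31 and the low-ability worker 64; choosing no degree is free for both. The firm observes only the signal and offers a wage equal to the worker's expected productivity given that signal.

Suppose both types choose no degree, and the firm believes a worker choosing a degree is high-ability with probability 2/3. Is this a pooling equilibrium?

Yes

At the pooled signal (no degree) the firm holds the prior 3/4 and pays 3/4·110 + 1/4·62 = 98. Off-path (degree) belief 2/3 gives 2/3·110 + 1/3·62 = 94.
High-ability: no degree gives 98 − 0 = 98; degree gives 94 − 31 = 63. Stays. ✓
Low-ability: no degree gives 98 − 0 = 98; degree gives 94 − 64 = 30. Stays. ✓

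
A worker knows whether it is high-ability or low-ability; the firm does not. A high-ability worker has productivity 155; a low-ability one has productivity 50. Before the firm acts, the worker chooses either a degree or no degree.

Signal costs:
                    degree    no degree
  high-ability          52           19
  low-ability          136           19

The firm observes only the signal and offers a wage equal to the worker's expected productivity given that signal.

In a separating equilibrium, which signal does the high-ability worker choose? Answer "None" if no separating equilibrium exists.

Try high-ability → degree, low-ability → no degree:
  If types separate, degree earns payment 155 and no degree earns 50.
  High-ability: degree gives 155 − 52 = 103; no degree gives 50 − 19 = 31. No deviation. ✓
  Low-ability: no degree gives 50 − 19 = 31; degree gives 155 − 136 = 19. No deviation. ✓
Both hold — the high-ability type sends degree.

degree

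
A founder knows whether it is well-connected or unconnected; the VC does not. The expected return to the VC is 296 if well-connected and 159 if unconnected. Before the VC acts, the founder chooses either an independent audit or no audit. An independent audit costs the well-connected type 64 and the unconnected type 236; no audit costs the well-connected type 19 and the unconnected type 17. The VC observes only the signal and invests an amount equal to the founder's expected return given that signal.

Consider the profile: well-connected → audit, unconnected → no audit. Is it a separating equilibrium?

If types separate, audit earns payment 296 and no audit earns 159.
Well-connected: audit gives 296 − 64 = 232; no audit gives 159 − 19 = 140. No deviation. ✓
Unconnected: no audit gives 159 − 17 = 142; audit gives 296 − 236 = 60. No deviation. ✓
Both incentive constraints hold.

Yes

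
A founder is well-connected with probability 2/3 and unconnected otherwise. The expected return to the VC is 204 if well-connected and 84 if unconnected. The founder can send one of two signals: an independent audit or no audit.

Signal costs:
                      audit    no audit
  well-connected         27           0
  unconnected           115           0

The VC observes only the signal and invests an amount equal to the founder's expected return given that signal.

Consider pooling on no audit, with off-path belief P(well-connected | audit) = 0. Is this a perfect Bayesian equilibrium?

At the pooled signal (no audit) the VC holds the prior 2/3 and pays 2/3·204 + 1/3·84 = 164. Off-path (audit) belief 0 gives 0·204 + 1·84 = 84.
Well-connected: no audit gives 164 − 0 = 164; audit gives 84 − 27 = 57. Stays. ✓
Unconnected: no audit gives 164 − 0 = 164; audit gives 84 − 115 = -31. Stays. ✓

Yes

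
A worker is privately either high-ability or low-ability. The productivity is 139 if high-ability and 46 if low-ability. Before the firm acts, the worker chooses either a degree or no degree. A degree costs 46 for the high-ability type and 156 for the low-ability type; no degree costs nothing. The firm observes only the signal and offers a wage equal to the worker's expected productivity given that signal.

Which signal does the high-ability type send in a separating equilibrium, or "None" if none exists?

Try high-ability → degree, low-ability → no degree:
  If types separate, degree earns payment 139 and no degree earns 46.
  High-ability: degree gives 139 − 46 = 93; no degree gives 46 − 0 = 46. No deviation. ✓
  Low-ability: no degree gives 46 − 0 = 46; degree gives 139 − 156 = -17. No deviation. ✓
Both hold — the high-ability type sends degree.

degree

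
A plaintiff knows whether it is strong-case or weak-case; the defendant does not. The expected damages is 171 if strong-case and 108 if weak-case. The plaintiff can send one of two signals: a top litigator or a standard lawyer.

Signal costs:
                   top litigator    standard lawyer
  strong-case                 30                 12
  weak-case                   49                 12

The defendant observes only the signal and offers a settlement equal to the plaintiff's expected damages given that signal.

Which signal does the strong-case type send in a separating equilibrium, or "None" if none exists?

None

Try strong-case → top litigator, weak-case → standard lawyer:
  If types separate, top litigator earns payment 171 and standard lawyer earns 108.
  Strong-case: top litigator gives 171 − 30 = 141; standard lawyer gives 108 − 12 = 96. No deviation. ✓
  Weak-case: standard lawyer gives 108 − 12 = 96; top litigator gives 171 − 49 = 122. Would deviate. ✗
Try strong-case → standard lawyer, weak-case → top litigator:
  If types separate, standard lawyer earns payment 171 and top litigator earns 108.
  Strong-case: standard lawyer gives 171 − 12 = 159; top litigator gives 108 − 30 = 78. No deviation. ✓
  Weak-case: top litigator gives 108 − 49 = 59; standard lawyer gives 171 − 12 = 159. Would deviate. ✗
Neither assignment is incentive-compatible.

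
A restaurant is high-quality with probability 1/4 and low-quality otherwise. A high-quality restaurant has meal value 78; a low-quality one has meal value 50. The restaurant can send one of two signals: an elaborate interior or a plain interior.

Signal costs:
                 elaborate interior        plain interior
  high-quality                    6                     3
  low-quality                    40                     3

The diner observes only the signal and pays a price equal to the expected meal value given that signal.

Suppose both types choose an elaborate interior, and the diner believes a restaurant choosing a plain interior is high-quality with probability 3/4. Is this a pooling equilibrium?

No

At the pooled signal (elaborate interior) the diner holds the prior 1/4 and pays 1/4·78 + 3/4·50 = 57. Off-path (plain interior) belief 3/4 gives 3/4·78 + 1/4·50 = 71.
High-quality: elaborate interior gives 57 − 6 = 51; plain interior gives 71 − 3 = 68. Deviates. ✗
Low-quality: elaborate interior gives 57 − 40 = 17; plain interior gives 71 − 3 = 68. Deviates. ✗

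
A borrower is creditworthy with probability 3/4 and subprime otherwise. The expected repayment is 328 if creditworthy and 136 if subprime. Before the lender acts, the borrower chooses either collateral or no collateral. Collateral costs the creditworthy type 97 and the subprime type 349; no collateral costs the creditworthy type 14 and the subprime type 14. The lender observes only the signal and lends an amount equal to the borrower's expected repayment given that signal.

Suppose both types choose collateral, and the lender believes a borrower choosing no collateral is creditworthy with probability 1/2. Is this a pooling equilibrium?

No

On the equilibrium path (collateral) the lender holds the prior 3/4 and pays 3/4·328 + 1/4·136 = 280. Off-path (no collateral) belief 1/2 gives 1/2·328 + 1/2·136 = 232.
Creditworthy: collateral gives 280 − 97 = 183; no collateral gives 232 − 14 = 218. Deviates. ✗
Subprime: collateral gives 280 − 349 = -69; no collateral gives 232 − 14 = 218. Deviates. ✗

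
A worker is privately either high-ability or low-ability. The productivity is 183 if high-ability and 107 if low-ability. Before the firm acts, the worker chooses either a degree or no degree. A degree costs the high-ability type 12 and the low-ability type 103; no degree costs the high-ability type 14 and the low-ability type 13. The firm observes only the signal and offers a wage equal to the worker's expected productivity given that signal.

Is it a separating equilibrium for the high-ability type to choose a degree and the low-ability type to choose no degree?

Yes

If types separate, degree earns payment 183 and no degree earns 107.
High-ability: degree gives 183 − 12 = 171; no degree gives 107 − 14 = 93. No deviation. ✓
Low-ability: no degree gives 107 − 13 = 94; degree gives 183 − 103 = 80. No deviation. ✓
Both incentive constraints hold.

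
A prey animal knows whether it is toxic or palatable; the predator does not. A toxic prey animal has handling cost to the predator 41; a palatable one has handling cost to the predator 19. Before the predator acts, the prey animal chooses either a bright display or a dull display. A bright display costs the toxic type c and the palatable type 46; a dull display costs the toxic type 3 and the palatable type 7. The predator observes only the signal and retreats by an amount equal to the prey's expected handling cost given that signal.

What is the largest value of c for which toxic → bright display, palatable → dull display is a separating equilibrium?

Under separation: bright display → toxic (pays 41); dull display → palatable (pays 19).
Palatable: 19 − 7 = 12 ≥ 41 − 46 = -5. Holds regardless of c. ✓
Toxic: 41 − c ≥ 19 − 3, so c ≤ 41 − 16 = 25.

25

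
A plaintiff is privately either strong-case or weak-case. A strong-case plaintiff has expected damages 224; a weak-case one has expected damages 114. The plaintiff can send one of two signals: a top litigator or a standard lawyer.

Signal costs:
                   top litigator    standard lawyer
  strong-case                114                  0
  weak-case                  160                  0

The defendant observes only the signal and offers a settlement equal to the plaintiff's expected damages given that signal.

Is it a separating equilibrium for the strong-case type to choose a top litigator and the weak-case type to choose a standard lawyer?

No

Under separation the defendant infers type exactly: top litigator → strong-case (pays 224), standard lawyer → weak-case (pays 114).
Strong-case: top litigator gives 224 − 114 = 110; standard lawyer gives 114 − 0 = 114. Would deviate. ✗
Weak-case: standard lawyer gives 114 − 0 = 114; top litigator gives 224 − 160 = 64. No deviation. ✓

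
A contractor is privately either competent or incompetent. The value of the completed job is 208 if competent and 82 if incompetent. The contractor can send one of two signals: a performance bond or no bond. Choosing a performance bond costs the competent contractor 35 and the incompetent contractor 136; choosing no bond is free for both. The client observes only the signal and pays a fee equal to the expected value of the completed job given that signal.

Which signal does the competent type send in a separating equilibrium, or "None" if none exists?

Try competent → bond, incompetent → no bond:
  Under separation the client infers type exactly: bond → competent (pays 208), no bond → incompetent (pays 82).
  Competent: bond gives 208 − 35 = 173; no bond gives 82 − 0 = 82. No deviation. ✓
  Incompetent: no bond gives 82 − 0 = 82; bond gives 208 − 136 = 72. No deviation. ✓
Both hold — the competent type sends bond.

bond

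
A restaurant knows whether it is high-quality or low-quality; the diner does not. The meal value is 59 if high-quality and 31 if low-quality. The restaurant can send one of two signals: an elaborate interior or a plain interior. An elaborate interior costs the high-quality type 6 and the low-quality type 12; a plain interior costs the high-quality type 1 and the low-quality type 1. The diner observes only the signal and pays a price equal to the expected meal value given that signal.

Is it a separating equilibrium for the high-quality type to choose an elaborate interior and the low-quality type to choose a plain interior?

No

Under separation the diner infers type exactly: elaborate interior → high-quality (pays 59), plain interior → low-quality (pays 31).
High-quality: elaborate interior gives 59 − 6 = 53; plain interior gives 31 − 1 = 30. No deviation. ✓
Low-quality: plain interior gives 31 − 1 = 30; elaborate interior gives 59 − 12 = 47. Would deviate. ✗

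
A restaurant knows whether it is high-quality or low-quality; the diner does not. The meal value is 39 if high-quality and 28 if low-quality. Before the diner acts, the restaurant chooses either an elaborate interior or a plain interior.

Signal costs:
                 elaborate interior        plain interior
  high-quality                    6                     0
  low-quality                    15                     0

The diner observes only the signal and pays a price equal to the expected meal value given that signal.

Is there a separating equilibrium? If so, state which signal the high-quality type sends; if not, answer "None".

elaborate interior

Try high-quality → elaborate interior, low-quality → plain interior:
  Under separation the diner infers type exactly: elaborate interior → high-quality (pays 39), plain interior → low-quality (pays 28).
  High-quality: elaborate interior gives 39 − 6 = 33; plain interior gives 28 − 0 = 28. No deviation. ✓
  Low-quality: plain interior gives 28 − 0 = 28; elaborate interior gives 39 − 15 = 24. No deviation. ✓
Both hold — the high-quality type sends elaborate interior.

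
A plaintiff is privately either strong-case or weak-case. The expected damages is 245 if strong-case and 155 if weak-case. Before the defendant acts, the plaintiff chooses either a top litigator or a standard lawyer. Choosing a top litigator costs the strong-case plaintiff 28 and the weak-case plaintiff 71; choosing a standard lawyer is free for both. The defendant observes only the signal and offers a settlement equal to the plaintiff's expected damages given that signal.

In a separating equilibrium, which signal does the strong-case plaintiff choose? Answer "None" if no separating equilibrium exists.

Try strong-case → top litigator, weak-case → standard lawyer:
  If types separate, top litigator earns payment 245 and standard lawyer earns 155.
  Strong-case: top litigator gives 245 − 28 = 217; standard lawyer gives 155 − 0 = 155. No deviation. ✓
  Weak-case: standard lawyer gives 155 − 0 = 155; top litigator gives 245 − 71 = 174. Would deviate. ✗
Try strong-case → standard lawyer, weak-case → top litigator:
  If types separate, standard lawyer earns payment 245 and top litigator earns 155.
  Strong-case: standard lawyer gives 245 − 0 = 245; top litigator gives 155 − 28 = 127. No deviation. ✓
  Weak-case: top litigator gives 155 − 71 = 84; standard lawyer gives 245 − 0 = 245. Would deviate. ✗
Neither assignment is incentive-compatible.

None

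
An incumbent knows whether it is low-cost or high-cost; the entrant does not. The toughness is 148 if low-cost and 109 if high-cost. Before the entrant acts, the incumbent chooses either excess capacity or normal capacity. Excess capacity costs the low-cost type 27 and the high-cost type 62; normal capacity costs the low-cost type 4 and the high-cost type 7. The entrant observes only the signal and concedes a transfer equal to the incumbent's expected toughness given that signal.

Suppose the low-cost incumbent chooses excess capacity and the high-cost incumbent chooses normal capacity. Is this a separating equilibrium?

If types separate, excess capacity earns payment 148 and normal capacity earns 109.
Low-cost: excess capacity gives 148 − 27 = 121; normal capacity gives 109 − 4 = 105. No deviation. ✓
High-cost: normal capacity gives 109 − 7 = 102; excess capacity gives 148 − 62 = 86. No deviation. ✓
Both incentive constraints hold.

Yes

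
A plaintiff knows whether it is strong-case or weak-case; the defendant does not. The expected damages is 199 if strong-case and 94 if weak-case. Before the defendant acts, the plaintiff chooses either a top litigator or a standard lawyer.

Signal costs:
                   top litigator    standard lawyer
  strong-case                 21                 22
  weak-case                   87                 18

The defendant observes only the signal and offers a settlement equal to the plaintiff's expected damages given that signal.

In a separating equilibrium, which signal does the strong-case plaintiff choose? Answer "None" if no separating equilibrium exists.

Try strong-case → top litigator, weak-case → standard lawyer:
  Under separation the defendant infers type exactly: top litigator → strong-case (pays 199), standard lawyer → weak-case (pays 94).
  Strong-case: top litigator gives 199 − 21 = 178; standard lawyer gives 94 − 22 = 72. No deviation. ✓
  Weak-case: standard lawyer gives 94 − 18 = 76; top litigator gives 199 − 87 = 112. Would deviate. ✗
Try strong-case → standard lawyer, weak-case → top litigator:
  Under separation the defendant infers type exactly: standard lawyer → strong-case (pays 199), top litigator → weak-case (pays 94).
  Strong-case: standard lawyer gives 199 − 22 = 177; top litigator gives 94 − 21 = 73. No deviation. ✓
  Weak-case: top litigator gives 94 − 87 = 7; standard lawyer gives 199 − 18 = 181. Would deviate. ✗
Neither assignment is incentive-compatible.

None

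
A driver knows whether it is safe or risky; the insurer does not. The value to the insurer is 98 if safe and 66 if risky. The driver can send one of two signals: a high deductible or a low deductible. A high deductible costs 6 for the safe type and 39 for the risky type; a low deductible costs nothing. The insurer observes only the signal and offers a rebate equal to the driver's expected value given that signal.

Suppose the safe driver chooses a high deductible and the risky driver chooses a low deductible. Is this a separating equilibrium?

If types separate, high deductible earns payment 98 and low deductible earns 66.
Safe: high deductible gives 98 − 6 = 92; low deductible gives 66 − 0 = 66. No deviation. ✓
Risky: low deductible gives 66 − 0 = 66; high deductible gives 98 − 39 = 59. No deviation. ✓
Both incentive constraints hold.

Yes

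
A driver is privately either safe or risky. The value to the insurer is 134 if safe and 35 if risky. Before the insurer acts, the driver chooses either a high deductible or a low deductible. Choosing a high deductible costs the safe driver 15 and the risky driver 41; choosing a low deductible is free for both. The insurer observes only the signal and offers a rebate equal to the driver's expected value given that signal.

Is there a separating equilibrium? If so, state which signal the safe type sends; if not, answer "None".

None

Try safe → high deductible, risky → low deductible:
  If types separate, high deductible earns payment 134 and low deductible earns 35.
  Safe: high deductible gives 134 − 15 = 119; low deductible gives 35 − 0 = 35. No deviation. ✓
  Risky: low deductible gives 35 − 0 = 35; high deductible gives 134 − 41 = 93. Would deviate. ✗
Try safe → low deductible, risky → high deductible:
  If types separate, low deductible earns payment 134 and high deductible earns 35.
  Safe: low deductible gives 134 − 0 = 134; high deductible gives 35 − 15 = 20. No deviation. ✓
  Risky: high deductible gives 35 − 41 = -6; low deductible gives 134 − 0 = 134. Would deviate. ✗
Neither assignment is incentive-compatible.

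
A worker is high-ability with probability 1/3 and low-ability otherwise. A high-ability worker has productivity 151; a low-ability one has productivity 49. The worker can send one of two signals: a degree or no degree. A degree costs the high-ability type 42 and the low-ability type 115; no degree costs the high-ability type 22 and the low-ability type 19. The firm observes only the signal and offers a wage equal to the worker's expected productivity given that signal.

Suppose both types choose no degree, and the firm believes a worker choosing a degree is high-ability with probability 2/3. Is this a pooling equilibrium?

No

On the equilibrium path (no degree) the firm holds the prior 1/3 and pays 1/3·151 + 2/3·49 = 83. Off-path (degree) belief 2/3 gives 2/3·151 + 1/3·49 = 117.
High-ability: no degree gives 83 − 22 = 61; degree gives 117 − 42 = 75. Deviates. ✗
Low-ability: no degree gives 83 − 19 = 64; degree gives 117 − 115 = 2. Stays. ✓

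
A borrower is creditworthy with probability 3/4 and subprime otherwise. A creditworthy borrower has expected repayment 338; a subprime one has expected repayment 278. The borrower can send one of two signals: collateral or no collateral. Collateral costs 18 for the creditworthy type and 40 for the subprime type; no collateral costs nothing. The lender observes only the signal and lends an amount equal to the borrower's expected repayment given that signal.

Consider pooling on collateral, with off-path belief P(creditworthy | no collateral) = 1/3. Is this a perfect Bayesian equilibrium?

No

On the equilibrium path (collateral) the lender holds the prior 3/4 and pays 3/4·338 + 1/4·278 = 323. Off-path (no collateral) belief 1/3 gives 1/3·338 + 2/3·278 = 298.
Creditworthy: collateral gives 323 − 18 = 305; no collateral gives 298 − 0 = 298. Stays. ✓
Subprime: collateral gives 323 − 40 = 283; no collateral gives 298 − 0 = 298. Deviates. ✗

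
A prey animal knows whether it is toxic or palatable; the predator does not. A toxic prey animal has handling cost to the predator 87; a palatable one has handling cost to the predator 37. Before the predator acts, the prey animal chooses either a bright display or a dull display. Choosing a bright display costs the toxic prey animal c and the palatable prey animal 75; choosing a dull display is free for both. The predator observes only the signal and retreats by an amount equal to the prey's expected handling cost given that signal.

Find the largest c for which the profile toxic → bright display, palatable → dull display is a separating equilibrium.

Under separation: bright display → toxic (pays 87); dull display → palatable (pays 37).
Palatable: 37 − 0 = 37 ≥ 87 − 75 = 12. Holds regardless of c. ✓
Toxic: 87 − c ≥ 37 − 0, so c ≤ 87 − 37 = 50.

50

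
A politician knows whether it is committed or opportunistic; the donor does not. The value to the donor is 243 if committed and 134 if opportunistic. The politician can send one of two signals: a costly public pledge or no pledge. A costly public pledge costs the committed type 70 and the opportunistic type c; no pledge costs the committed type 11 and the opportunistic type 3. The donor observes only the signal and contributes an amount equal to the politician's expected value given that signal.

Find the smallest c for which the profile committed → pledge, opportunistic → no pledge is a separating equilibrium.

112

Under separation: pledge → committed (pays 243); no pledge → opportunistic (pays 134).
Committed: 243 − 70 = 173 ≥ 134 − 11 = 123. Holds regardless of c. ✓
Opportunistic: 134 − 3 ≥ 243 − c, so c ≥ 243 − 131 = 112.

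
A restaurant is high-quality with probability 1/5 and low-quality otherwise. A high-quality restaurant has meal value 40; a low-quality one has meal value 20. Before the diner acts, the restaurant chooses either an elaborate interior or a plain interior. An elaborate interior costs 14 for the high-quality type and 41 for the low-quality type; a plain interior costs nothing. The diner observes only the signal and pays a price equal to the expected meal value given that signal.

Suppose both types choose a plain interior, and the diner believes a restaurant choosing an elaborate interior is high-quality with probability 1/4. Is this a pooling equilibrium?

Yes

At the pooled signal (plain interior) the diner holds the prior 1/5 and pays 1/5·40 + 4/5·20 = 24. Off-path (elaborate interior) belief 1/4 gives 1/4·40 + 3/4·20 = 25.
High-quality: plain interior gives 24 − 0 = 24; elaborate interior gives 25 − 14 = 11. Stays. ✓
Low-quality: plain interior gives 24 − 0 = 24; elaborate interior gives 25 − 41 = -16. Stays. ✓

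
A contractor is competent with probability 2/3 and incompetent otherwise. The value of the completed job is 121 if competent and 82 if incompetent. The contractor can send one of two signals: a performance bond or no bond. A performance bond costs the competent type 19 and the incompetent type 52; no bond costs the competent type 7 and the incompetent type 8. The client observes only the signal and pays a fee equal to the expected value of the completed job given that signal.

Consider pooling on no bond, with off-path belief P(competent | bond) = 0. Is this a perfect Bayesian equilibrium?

Yes

On the equilibrium path (no bond) the client holds the prior 2/3 and pays 2/3·121 + 1/3·82 = 108. Off-path (bond) belief 0 gives 0·121 + 1·82 = 82.
Competent: no bond gives 108 − 7 = 101; bond gives 82 − 19 = 63. Stays. ✓
Incompetent: no bond gives 108 − 8 = 100; bond gives 82 − 52 = 30. Stays. ✓
Beliefs are Bayes-consistent on-path and both types best-respond.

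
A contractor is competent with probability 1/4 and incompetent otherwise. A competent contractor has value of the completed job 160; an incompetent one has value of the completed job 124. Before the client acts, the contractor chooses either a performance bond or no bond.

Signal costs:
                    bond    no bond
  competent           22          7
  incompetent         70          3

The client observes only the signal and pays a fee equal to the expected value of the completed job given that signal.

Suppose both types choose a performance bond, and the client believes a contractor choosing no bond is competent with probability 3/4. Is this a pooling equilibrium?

At the pooled signal (bond) the client holds the prior 1/4 and pays 1/4·160 + 3/4·124 = 133. Off-path (no bond) belief 3/4 gives 3/4·160 + 1/4·124 = 151.
Competent: bond gives 133 − 22 = 111; no bond gives 151 − 7 = 144. Deviates. ✗
Incompetent: bond gives 133 − 70 = 63; no bond gives 151 − 3 = 148. Deviates. ✗

No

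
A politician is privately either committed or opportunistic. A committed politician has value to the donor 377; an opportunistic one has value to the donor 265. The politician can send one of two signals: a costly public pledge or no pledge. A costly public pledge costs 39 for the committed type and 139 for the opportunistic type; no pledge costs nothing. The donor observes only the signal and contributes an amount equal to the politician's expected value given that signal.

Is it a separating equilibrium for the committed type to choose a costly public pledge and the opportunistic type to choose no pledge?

Under separation the donor infers type exactly: pledge → committed (pays 377), no pledge → opportunistic (pays 265).
Committed: pledge gives 377 − 39 = 338; no pledge gives 265 − 0 = 265. No deviation. ✓
Opportunistic: no pledge gives 265 − 0 = 265; pledge gives 377 − 139 = 238. No deviation. ✓
Both incentive constraints hold.

Yes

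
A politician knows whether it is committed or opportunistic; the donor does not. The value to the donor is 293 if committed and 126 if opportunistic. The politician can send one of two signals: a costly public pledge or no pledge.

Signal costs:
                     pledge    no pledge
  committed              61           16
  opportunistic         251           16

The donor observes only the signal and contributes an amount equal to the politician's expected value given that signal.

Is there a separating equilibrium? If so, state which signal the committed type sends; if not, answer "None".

pledge

Try committed → pledge, opportunistic → no pledge:
  If types separate, pledge earns payment 293 and no pledge earns 126.
  Committed: pledge gives 293 − 61 = 232; no pledge gives 126 − 16 = 110. No deviation. ✓
  Opportunistic: no pledge gives 126 − 16 = 110; pledge gives 293 − 251 = 42. No deviation. ✓
Both hold — the committed type sends pledge.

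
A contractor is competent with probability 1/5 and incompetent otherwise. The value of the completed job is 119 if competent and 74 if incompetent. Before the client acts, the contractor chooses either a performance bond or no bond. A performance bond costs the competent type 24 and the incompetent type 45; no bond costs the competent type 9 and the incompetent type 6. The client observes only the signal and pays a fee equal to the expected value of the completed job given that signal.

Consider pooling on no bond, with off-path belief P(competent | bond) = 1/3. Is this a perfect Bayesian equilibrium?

Yes

On the equilibrium path (no bond) the client holds the prior 1/5 and pays 1/5·119 + 4/5·74 = 83. Off-path (bond) belief 1/3 gives 1/3·119 + 2/3·74 = 89.
Competent: no bond gives 83 − 9 = 74; bond gives 89 − 24 = 65. Stays. ✓
Incompetent: no bond gives 83 − 6 = 77; bond gives 89 − 45 = 44. Stays. ✓
Beliefs are Bayes-consistent on-path and both types best-respond.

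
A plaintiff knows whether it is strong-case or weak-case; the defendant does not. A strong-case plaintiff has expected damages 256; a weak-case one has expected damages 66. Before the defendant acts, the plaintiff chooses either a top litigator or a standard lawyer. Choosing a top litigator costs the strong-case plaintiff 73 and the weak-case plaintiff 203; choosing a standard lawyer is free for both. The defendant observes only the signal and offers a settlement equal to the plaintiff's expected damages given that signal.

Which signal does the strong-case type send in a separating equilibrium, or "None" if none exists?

Try strong-case → top litigator, weak-case → standard lawyer:
  Under separation the defendant infers type exactly: top litigator → strong-case (pays 256), standard lawyer → weak-case (pays 66).
  Strong-case: top litigator gives 256 − 73 = 183; standard lawyer gives 66 − 0 = 66. No deviation. ✓
  Weak-case: standard lawyer gives 66 − 0 = 66; top litigator gives 256 − 203 = 53. No deviation. ✓
Both hold — the strong-case type sends top litigator.

top litigator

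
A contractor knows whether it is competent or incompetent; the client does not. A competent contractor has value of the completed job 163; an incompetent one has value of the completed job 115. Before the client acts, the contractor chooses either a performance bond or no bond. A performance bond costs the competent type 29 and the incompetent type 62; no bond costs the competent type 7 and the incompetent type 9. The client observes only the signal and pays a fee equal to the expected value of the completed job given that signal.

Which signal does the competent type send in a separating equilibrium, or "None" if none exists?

Try competent → bond, incompetent → no bond:
  Under separation the client infers type exactly: bond → competent (pays 163), no bond → incompetent (pays 115).
  Competent: bond gives 163 − 29 = 134; no bond gives 115 − 7 = 108. No deviation. ✓
  Incompetent: no bond gives 115 − 9 = 106; bond gives 163 − 62 = 101. No deviation. ✓
Both hold — the competent type sends bond.

bond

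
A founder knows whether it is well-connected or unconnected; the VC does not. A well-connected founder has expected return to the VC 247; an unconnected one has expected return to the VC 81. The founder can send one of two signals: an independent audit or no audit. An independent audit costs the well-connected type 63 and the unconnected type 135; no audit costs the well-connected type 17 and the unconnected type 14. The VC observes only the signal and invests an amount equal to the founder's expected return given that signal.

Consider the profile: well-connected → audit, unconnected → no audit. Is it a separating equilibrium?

Under separation the VC infers type exactly: audit → well-connected (pays 247), no audit → unconnected (pays 81).
Well-connected: audit gives 247 − 63 = 184; no audit gives 81 − 17 = 64. No deviation. ✓
Unconnected: no audit gives 81 − 14 = 67; audit gives 247 − 135 = 112. Would deviate. ✗

No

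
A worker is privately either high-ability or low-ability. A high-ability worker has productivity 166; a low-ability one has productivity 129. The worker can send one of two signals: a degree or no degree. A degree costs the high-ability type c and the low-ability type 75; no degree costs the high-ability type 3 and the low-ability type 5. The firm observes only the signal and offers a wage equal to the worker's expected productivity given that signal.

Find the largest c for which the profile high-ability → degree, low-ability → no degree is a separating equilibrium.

40

Under separation: degree → high-ability (pays 166); no degree → low-ability (pays 129).
Low-ability: 129 − 5 = 124 ≥ 166 − 75 = 91. Holds regardless of c. ✓
High-ability: 166 − c ≥ 129 − 3, so c ≤ 166 − 126 = 40.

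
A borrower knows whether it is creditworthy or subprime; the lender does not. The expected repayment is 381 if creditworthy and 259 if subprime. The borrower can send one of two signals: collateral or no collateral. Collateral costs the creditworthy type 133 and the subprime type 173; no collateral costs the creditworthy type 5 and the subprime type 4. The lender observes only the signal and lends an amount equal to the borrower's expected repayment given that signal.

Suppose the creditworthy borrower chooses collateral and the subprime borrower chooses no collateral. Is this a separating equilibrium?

If types separate, collateral earns payment 381 and no collateral earns 259.
Creditworthy: collateral gives 381 − 133 = 248; no collateral gives 259 − 5 = 254. Would deviate. ✗
Subprime: no collateral gives 259 − 4 = 255; collateral gives 381 − 173 = 208. No deviation. ✓

No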